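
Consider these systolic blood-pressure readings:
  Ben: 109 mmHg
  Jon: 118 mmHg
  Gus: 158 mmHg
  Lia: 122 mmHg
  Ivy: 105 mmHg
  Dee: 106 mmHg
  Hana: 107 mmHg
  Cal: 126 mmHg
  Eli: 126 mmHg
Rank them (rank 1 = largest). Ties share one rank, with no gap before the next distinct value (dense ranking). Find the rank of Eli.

Sorted (descending): 158, 126, 126, 122, 118, 109, 107, 106, 105
The 2 values of 126 share dense rank 2.
Remaining distinct values take the next consecutive integers.
Eli has value 126 mmHg → rank 2.

2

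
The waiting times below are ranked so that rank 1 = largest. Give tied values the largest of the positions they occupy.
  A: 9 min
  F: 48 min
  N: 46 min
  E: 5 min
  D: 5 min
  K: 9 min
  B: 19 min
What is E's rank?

Sorted (descending): 48, 46, 19, 9, 9, 5, 5
The 2 values of 9 occupy positions 4–5 → each gets rank 5.
The 2 values of 5 occupy positions 6–7 → each gets rank 7.
E has value 5 min → rank 7.

7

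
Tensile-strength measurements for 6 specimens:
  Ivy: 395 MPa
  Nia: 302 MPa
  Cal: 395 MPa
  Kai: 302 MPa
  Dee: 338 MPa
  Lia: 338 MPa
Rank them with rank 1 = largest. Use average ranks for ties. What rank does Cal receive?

1.5

Sorted (descending): 395, 395, 338, 338, 302, 302
The 2 values of 395 occupy positions 1–2 → average rank (1+2)/2 = 1.5.
The 2 values of 338 occupy positions 3–4 → average rank (3+4)/2 = 3.5.
The 2 values of 302 occupy positions 5–6 → average rank (5+6)/2 = 5.5.
Cal has value 395 MPa → rank 1.5.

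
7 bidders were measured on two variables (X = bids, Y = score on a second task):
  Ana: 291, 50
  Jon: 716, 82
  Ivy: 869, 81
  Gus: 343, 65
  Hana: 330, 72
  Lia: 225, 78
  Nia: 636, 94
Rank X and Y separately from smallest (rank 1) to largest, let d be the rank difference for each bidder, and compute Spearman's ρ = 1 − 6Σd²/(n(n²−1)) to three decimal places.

0.607

Ranks of variable 1: 2, 6, 7, 4, 3, 1, 5
Ranks of variable 2: 1, 6, 5, 2, 3, 4, 7
d = r₁ − r₂: 1, 0, 2, 2, 0, -3, -2
d²: 1, 0, 4, 4, 0, 9, 4; Σd² = 22
ρ = 1 − 6·22/(7·48) = 1 − 132/336 = 0.607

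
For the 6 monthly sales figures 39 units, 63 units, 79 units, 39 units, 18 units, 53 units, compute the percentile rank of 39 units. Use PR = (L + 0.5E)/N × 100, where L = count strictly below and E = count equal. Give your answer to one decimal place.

N = 6.
Strictly below 39: 1. Equal to 39: 2.
PR = (1 + 0.5·2)/6 × 100 = 33.3

33.3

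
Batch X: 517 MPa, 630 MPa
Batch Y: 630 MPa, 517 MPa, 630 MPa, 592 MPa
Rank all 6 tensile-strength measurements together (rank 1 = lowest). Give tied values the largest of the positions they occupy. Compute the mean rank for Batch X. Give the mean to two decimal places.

Sorted (ascending): 517, 517, 592, 630, 630, 630
The 2 values of 517 occupy positions 1–2 → each gets rank 2.
The 3 values of 630 occupy positions 4–6 → each gets rank 6.
Batch X values → pooled ranks: 517→2, 630→6
Mean rank = (2 + 6) / 2 = 4.00

4.00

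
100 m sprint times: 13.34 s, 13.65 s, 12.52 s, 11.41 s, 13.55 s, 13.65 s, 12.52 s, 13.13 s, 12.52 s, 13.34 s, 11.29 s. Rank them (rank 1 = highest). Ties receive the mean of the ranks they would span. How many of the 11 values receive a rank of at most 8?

Sorted (descending): 13.65, 13.65, 13.55, 13.34, 13.34, 13.13, 12.52, 12.52, 12.52, 11.41, 11.29
The 2 values of 13.65 occupy positions 1–2 → average rank (1+2)/2 = 1.5.
The 2 values of 13.34 occupy positions 4–5 → average rank (4+5)/2 = 4.5.
The 3 values of 12.52 occupy positions 7–9 → average rank 8.
Ranks ≤ 8: {1.5, 1.5, 3, 4.5, 4.5, 6, 8, 8, 8} → 9 values.

9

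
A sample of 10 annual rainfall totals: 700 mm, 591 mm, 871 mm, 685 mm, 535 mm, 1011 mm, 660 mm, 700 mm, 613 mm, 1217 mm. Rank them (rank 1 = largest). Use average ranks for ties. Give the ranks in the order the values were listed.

Sorted (descending): 1217, 1011, 871, 700, 700, 685, 660, 613, 591, 535
The 2 values of 700 occupy positions 4–5 → average rank (4+5)/2 = 4.5.

4.5, 9, 3, 6, 10, 2, 7, 4.5, 8, 1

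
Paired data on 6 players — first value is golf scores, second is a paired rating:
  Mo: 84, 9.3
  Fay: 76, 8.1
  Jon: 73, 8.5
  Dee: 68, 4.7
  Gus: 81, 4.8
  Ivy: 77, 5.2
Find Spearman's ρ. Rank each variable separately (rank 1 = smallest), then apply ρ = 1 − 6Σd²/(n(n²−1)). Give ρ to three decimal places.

0.429

Ranks of variable 1: 6, 3, 2, 1, 5, 4
Ranks of variable 2: 6, 4, 5, 1, 2, 3
d = r₁ − r₂: 0, -1, -3, 0, 3, 1
d²: 0, 1, 9, 0, 9, 1; Σd² = 20
ρ = 1 − 6·20/(6·35) = 1 − 120/210 = 0.429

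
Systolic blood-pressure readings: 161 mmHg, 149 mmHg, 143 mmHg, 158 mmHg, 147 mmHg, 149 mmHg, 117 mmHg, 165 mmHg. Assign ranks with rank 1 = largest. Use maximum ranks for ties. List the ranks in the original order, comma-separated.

Sorted (descending): 165, 161, 158, 149, 149, 147, 143, 117
The 2 values of 149 occupy positions 4–5 → each gets rank 5.

2, 5, 7, 3, 6, 5, 8, 1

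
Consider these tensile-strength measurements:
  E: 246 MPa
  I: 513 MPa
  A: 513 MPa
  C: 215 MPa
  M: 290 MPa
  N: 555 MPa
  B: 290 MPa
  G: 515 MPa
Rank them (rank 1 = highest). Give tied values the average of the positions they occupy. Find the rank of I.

Sorted (descending): 555, 515, 513, 513, 290, 290, 246, 215
The 2 values of 513 occupy positions 3–4 → average rank (3+4)/2 = 3.5.
The 2 values of 290 occupy positions 5–6 → average rank (5+6)/2 = 5.5.
I has value 513 MPa → rank 3.5.

3.5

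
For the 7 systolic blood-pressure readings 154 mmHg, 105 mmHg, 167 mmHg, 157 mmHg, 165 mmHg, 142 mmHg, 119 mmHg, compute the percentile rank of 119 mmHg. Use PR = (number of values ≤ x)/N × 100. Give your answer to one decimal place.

N = 7.
Strictly below 119: 1. Equal to 119: 1.
PR = 2/7 × 100 = 28.6

28.6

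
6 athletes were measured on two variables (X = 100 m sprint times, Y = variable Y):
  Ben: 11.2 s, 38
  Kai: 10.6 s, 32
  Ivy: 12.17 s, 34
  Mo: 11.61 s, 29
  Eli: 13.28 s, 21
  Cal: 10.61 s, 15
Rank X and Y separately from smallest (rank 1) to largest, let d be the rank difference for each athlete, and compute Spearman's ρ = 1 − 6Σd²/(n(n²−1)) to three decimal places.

Ranks of variable 1: 3, 1, 5, 4, 6, 2
Ranks of variable 2: 6, 4, 5, 3, 2, 1
d = r₁ − r₂: -3, -3, 0, 1, 4, 1
d²: 9, 9, 0, 1, 16, 1; Σd² = 36
ρ = 1 − 6·36/(6·35) = 1 − 216/210 = -0.029

-0.029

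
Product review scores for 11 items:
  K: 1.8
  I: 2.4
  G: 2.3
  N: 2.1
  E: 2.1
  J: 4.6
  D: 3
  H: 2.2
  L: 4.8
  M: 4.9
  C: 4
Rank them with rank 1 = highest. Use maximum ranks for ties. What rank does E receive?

Sorted (descending): 4.9, 4.8, 4.6, 4, 3, 2.4, 2.3, 2.2, 2.1, 2.1, 1.8
The 2 values of 2.1 occupy positions 9–10 → each gets rank 10.
E has value 2.1 → rank 10.

10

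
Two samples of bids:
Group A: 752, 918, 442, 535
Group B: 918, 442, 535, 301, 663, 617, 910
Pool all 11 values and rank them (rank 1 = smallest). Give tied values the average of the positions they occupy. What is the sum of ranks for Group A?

Sorted (ascending): 301, 442, 442, 535, 535, 617, 663, 752, 910, 918, 918
The 2 values of 442 occupy positions 2–3 → average rank (2+3)/2 = 2.5.
The 2 values of 535 occupy positions 4–5 → average rank (4+5)/2 = 4.5.
The 2 values of 918 occupy positions 10–11 → average rank (10+11)/2 = 10.5.
Group A values → pooled ranks: 752→8, 918→10.5, 442→2.5, 535→4.5
Rank sum = 8 + 10.5 + 2.5 + 4.5 = 25.5

25.5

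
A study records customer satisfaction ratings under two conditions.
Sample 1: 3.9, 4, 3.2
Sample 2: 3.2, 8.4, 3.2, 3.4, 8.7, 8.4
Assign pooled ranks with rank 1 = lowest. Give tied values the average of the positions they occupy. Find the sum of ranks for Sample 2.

32

Sorted (ascending): 3.2, 3.2, 3.2, 3.4, 3.9, 4, 8.4, 8.4, 8.7
The 3 values of 3.2 occupy positions 1–3 → average rank 2.
The 2 values of 8.4 occupy positions 7–8 → average rank (7+8)/2 = 7.5.
Sample 2 values → pooled ranks: 3.2→2, 8.4→7.5, 3.2→2, 3.4→4, 8.7→9, 8.4→7.5
Rank sum = 2 + 7.5 + 2 + 4 + 9 + 7.5 = 32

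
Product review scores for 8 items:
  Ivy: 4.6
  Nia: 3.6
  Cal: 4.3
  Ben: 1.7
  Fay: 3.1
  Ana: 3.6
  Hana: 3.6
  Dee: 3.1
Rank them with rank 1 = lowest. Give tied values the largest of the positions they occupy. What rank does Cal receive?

Sorted (ascending): 1.7, 3.1, 3.1, 3.6, 3.6, 3.6, 4.3, 4.6
The 2 values of 3.1 occupy positions 2–3 → each gets rank 3.
The 3 values of 3.6 occupy positions 4–6 → each gets rank 6.
Cal has value 4.3 → rank 7.

7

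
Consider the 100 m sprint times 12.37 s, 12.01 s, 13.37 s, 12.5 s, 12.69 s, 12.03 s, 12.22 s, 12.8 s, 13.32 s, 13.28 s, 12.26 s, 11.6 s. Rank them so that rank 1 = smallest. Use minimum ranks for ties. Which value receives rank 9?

12.8

Sorted (ascending): 11.6, 12.01, 12.03, 12.22, 12.26, 12.37, 12.5, 12.69, 12.8, 13.28, 13.32, 13.37
No ties — each value takes its position as its rank.
Rank 9 → value 12.8.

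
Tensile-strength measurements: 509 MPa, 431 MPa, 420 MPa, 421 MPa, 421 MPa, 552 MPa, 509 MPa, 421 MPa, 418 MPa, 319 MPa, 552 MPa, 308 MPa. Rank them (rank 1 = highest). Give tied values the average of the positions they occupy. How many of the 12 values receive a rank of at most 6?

5

Sorted (descending): 552, 552, 509, 509, 431, 421, 421, 421, 420, 418, 319, 308
The 2 values of 552 occupy positions 1–2 → average rank (1+2)/2 = 1.5.
The 2 values of 509 occupy positions 3–4 → average rank (3+4)/2 = 3.5.
The 3 values of 421 occupy positions 6–8 → average rank 7.
Ranks ≤ 6: {1.5, 1.5, 3.5, 3.5, 5} → 5 values.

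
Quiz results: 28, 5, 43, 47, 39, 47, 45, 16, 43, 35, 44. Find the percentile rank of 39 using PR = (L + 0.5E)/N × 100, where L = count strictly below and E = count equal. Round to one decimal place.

40.9

N = 11.
Strictly below 39: 4. Equal to 39: 1.
PR = (4 + 0.5·1)/11 × 100 = 40.9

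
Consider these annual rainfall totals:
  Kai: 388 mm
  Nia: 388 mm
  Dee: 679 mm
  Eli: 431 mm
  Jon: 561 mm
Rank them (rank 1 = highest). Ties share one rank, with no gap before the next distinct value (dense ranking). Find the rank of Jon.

Sorted (descending): 679, 561, 431, 388, 388
The 2 values of 388 share dense rank 4.
Remaining distinct values take the next consecutive integers.
Jon has value 561 mm → rank 2.

2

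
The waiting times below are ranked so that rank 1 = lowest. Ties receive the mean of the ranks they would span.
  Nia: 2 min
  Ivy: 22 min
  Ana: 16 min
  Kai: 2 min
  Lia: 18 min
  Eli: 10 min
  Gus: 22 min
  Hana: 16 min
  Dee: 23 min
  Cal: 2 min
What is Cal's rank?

2

Sorted (ascending): 2, 2, 2, 10, 16, 16, 18, 22, 22, 23
The 3 values of 2 occupy positions 1–3 → average rank 2.
The 2 values of 16 occupy positions 5–6 → average rank (5+6)/2 = 5.5.
The 2 values of 22 occupy positions 8–9 → average rank (8+9)/2 = 8.5.
Cal has value 2 min → rank 2.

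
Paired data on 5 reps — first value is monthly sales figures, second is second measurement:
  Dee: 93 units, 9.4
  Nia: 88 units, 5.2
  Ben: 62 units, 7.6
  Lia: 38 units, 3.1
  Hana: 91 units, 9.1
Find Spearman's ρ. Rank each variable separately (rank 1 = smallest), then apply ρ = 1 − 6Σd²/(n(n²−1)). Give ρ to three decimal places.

0.900

Ranks of variable 1: 5, 3, 2, 1, 4
Ranks of variable 2: 5, 2, 3, 1, 4
d = r₁ − r₂: 0, 1, -1, 0, 0
d²: 0, 1, 1, 0, 0; Σd² = 2
ρ = 1 − 6·2/(5·24) = 1 − 12/120 = 0.900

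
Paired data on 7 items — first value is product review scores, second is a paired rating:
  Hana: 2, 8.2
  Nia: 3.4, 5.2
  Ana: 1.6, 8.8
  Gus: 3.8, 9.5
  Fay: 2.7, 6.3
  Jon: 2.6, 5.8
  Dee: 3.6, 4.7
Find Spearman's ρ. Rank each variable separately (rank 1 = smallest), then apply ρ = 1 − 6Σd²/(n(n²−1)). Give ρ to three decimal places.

-0.214

Ranks of variable 1: 2, 5, 1, 7, 4, 3, 6
Ranks of variable 2: 5, 2, 6, 7, 4, 3, 1
d = r₁ − r₂: -3, 3, -5, 0, 0, 0, 5
d²: 9, 9, 25, 0, 0, 0, 25; Σd² = 68
ρ = 1 − 6·68/(7·48) = 1 − 408/336 = -0.214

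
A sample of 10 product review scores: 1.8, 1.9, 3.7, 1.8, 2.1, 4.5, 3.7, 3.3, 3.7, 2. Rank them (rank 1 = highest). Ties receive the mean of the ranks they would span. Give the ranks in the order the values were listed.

9.5, 8, 3, 9.5, 6, 1, 3, 5, 3, 7

Sorted (descending): 4.5, 3.7, 3.7, 3.7, 3.3, 2.1, 2, 1.9, 1.8, 1.8
The 3 values of 3.7 occupy positions 2–4 → average rank 3.
The 2 values of 1.8 occupy positions 9–10 → average rank (9+10)/2 = 9.5.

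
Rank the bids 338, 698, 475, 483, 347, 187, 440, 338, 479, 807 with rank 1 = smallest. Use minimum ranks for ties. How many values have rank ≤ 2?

Sorted (ascending): 187, 338, 338, 347, 440, 475, 479, 483, 698, 807
The 2 values of 338 occupy positions 2–3 → each gets rank 2.
Ranks ≤ 2: {1, 2, 2} → 3 values.

3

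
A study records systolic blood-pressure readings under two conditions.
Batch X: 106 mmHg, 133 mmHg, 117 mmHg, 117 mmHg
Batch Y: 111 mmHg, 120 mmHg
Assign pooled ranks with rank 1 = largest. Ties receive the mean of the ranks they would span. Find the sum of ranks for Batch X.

Sorted (descending): 133, 120, 117, 117, 111, 106
The 2 values of 117 occupy positions 3–4 → average rank (3+4)/2 = 3.5.
Batch X values → pooled ranks: 106→6, 133→1, 117→3.5, 117→3.5
Rank sum = 6 + 1 + 3.5 + 3.5 = 14

14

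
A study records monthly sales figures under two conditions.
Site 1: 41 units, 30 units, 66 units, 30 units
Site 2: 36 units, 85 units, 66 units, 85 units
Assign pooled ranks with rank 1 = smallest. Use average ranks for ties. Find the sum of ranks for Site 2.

Sorted (ascending): 30, 30, 36, 41, 66, 66, 85, 85
The 2 values of 30 occupy positions 1–2 → average rank (1+2)/2 = 1.5.
The 2 values of 66 occupy positions 5–6 → average rank (5+6)/2 = 5.5.
The 2 values of 85 occupy positions 7–8 → average rank (7+8)/2 = 7.5.
Site 2 values → pooled ranks: 36→3, 85→7.5, 66→5.5, 85→7.5
Rank sum = 3 + 7.5 + 5.5 + 7.5 = 23.5

23.5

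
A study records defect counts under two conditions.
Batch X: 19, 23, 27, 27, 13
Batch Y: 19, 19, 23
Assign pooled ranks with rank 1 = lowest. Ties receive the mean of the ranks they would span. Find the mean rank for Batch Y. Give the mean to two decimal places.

Sorted (ascending): 13, 19, 19, 19, 23, 23, 27, 27
The 3 values of 19 occupy positions 2–4 → average rank 3.
The 2 values of 23 occupy positions 5–6 → average rank (5+6)/2 = 5.5.
The 2 values of 27 occupy positions 7–8 → average rank (7+8)/2 = 7.5.
Batch Y values → pooled ranks: 19→3, 19→3, 23→5.5
Mean rank = (3 + 3 + 5.5) / 3 = 3.83

3.83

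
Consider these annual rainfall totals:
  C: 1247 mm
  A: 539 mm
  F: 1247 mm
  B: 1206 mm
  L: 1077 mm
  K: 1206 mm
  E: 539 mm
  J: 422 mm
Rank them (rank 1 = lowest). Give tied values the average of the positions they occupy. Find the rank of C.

7.5

Sorted (ascending): 422, 539, 539, 1077, 1206, 1206, 1247, 1247
The 2 values of 539 occupy positions 2–3 → average rank (2+3)/2 = 2.5.
The 2 values of 1206 occupy positions 5–6 → average rank (5+6)/2 = 5.5.
The 2 values of 1247 occupy positions 7–8 → average rank (7+8)/2 = 7.5.
C has value 1247 mm → rank 7.5.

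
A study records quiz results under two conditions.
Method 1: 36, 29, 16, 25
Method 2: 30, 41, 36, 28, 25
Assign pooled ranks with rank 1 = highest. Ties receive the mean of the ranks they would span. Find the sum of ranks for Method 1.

24

Sorted (descending): 41, 36, 36, 30, 29, 28, 25, 25, 16
The 2 values of 36 occupy positions 2–3 → average rank (2+3)/2 = 2.5.
The 2 values of 25 occupy positions 7–8 → average rank (7+8)/2 = 7.5.
Method 1 values → pooled ranks: 36→2.5, 29→5, 16→9, 25→7.5
Rank sum = 2.5 + 5 + 9 + 7.5 = 24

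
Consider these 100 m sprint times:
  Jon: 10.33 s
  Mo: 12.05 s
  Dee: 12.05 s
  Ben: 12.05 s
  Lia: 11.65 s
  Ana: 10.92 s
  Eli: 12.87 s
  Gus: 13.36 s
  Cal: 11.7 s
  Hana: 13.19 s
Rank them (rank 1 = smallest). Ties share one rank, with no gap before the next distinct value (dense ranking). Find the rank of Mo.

Sorted (ascending): 10.33, 10.92, 11.65, 11.7, 12.05, 12.05, 12.05, 12.87, 13.19, 13.36
The 3 values of 12.05 share dense rank 5.
Remaining distinct values take the next consecutive integers.
Mo has value 12.05 s → rank 5.

5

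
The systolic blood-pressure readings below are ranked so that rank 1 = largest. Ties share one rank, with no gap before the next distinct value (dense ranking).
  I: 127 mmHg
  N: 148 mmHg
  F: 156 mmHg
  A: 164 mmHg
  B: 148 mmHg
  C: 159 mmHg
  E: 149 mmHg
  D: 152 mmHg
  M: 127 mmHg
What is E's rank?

5

Sorted (descending): 164, 159, 156, 152, 149, 148, 148, 127, 127
The 2 values of 148 share dense rank 6.
The 2 values of 127 share dense rank 7.
Remaining distinct values take the next consecutive integers.
E has value 149 mmHg → rank 5.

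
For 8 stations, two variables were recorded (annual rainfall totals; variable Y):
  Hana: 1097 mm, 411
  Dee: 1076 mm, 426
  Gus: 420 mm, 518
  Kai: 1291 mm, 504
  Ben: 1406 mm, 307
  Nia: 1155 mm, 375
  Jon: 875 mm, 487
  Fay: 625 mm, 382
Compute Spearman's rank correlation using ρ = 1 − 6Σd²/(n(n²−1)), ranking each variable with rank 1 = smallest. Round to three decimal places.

Ranks of variable 1: 5, 4, 1, 7, 8, 6, 3, 2
Ranks of variable 2: 4, 5, 8, 7, 1, 2, 6, 3
d = r₁ − r₂: 1, -1, -7, 0, 7, 4, -3, -1
d²: 1, 1, 49, 0, 49, 16, 9, 1; Σd² = 126
ρ = 1 − 6·126/(8·63) = 1 − 756/504 = -0.500

-0.500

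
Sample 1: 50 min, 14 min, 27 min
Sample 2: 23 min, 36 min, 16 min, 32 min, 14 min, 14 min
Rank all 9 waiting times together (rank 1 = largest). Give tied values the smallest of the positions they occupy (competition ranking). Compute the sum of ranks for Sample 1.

Sorted (descending): 50, 36, 32, 27, 23, 16, 14, 14, 14
The 3 values of 14 occupy positions 7–9 → each gets rank 7.
Sample 1 values → pooled ranks: 50→1, 14→7, 27→4
Rank sum = 1 + 7 + 4 = 12

12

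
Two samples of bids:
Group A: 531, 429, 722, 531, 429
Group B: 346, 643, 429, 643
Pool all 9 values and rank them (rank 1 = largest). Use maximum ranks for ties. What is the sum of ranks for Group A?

Sorted (descending): 722, 643, 643, 531, 531, 429, 429, 429, 346
The 2 values of 643 occupy positions 2–3 → each gets rank 3.
The 2 values of 531 occupy positions 4–5 → each gets rank 5.
The 3 values of 429 occupy positions 6–8 → each gets rank 8.
Group A values → pooled ranks: 531→5, 429→8, 722→1, 531→5, 429→8
Rank sum = 5 + 8 + 1 + 5 + 8 = 27

27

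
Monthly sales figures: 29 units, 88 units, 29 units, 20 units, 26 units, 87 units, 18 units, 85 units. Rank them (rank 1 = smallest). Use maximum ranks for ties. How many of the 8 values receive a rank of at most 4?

Sorted (ascending): 18, 20, 26, 29, 29, 85, 87, 88
The 2 values of 29 occupy positions 4–5 → each gets rank 5.
Ranks ≤ 4: {1, 2, 3} → 3 values.

3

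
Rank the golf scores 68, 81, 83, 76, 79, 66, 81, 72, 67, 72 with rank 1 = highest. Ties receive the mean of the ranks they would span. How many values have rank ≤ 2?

1

Sorted (descending): 83, 81, 81, 79, 76, 72, 72, 68, 67, 66
The 2 values of 81 occupy positions 2–3 → average rank (2+3)/2 = 2.5.
The 2 values of 72 occupy positions 6–7 → average rank (6+7)/2 = 6.5.
Ranks ≤ 2: {1} → 1 value.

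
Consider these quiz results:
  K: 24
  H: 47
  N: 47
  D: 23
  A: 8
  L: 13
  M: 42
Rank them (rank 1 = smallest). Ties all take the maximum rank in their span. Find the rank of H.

Sorted (ascending): 8, 13, 23, 24, 42, 47, 47
The 2 values of 47 occupy positions 6–7 → each gets rank 7.
H has value 47 → rank 7.

7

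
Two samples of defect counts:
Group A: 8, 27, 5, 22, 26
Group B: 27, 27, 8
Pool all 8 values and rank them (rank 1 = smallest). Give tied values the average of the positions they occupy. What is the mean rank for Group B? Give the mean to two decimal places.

5.50

Sorted (ascending): 5, 8, 8, 22, 26, 27, 27, 27
The 2 values of 8 occupy positions 2–3 → average rank (2+3)/2 = 2.5.
The 3 values of 27 occupy positions 6–8 → average rank 7.
Group B values → pooled ranks: 27→7, 27→7, 8→2.5
Mean rank = (7 + 7 + 2.5) / 3 = 5.50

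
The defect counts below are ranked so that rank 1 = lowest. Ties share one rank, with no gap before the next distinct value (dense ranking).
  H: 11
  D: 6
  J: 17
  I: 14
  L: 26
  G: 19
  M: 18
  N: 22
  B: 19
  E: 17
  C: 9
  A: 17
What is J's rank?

5

Sorted (ascending): 6, 9, 11, 14, 17, 17, 17, 18, 19, 19, 22, 26
The 3 values of 17 share dense rank 5.
The 2 values of 19 share dense rank 7.
Remaining distinct values take the next consecutive integers.
J has value 17 → rank 5.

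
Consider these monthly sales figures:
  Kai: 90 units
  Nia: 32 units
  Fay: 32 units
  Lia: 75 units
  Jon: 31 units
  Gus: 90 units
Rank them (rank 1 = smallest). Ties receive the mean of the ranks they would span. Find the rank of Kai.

5.5

Sorted (ascending): 31, 32, 32, 75, 90, 90
The 2 values of 32 occupy positions 2–3 → average rank (2+3)/2 = 2.5.
The 2 values of 90 occupy positions 5–6 → average rank (5+6)/2 = 5.5.
Kai has value 90 units → rank 5.5.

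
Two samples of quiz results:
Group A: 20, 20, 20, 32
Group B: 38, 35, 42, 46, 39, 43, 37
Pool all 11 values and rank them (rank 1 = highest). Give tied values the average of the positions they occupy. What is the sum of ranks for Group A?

38

Sorted (descending): 46, 43, 42, 39, 38, 37, 35, 32, 20, 20, 20
The 3 values of 20 occupy positions 9–11 → average rank 10.
Group A values → pooled ranks: 20→10, 20→10, 20→10, 32→8
Rank sum = 10 + 10 + 10 + 8 = 38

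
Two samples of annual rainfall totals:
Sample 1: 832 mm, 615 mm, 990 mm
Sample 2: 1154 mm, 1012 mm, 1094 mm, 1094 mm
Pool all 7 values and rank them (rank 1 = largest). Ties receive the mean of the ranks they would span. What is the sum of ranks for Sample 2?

Sorted (descending): 1154, 1094, 1094, 1012, 990, 832, 615
The 2 values of 1094 occupy positions 2–3 → average rank (2+3)/2 = 2.5.
Sample 2 values → pooled ranks: 1154→1, 1012→4, 1094→2.5, 1094→2.5
Rank sum = 1 + 4 + 2.5 + 2.5 = 10

10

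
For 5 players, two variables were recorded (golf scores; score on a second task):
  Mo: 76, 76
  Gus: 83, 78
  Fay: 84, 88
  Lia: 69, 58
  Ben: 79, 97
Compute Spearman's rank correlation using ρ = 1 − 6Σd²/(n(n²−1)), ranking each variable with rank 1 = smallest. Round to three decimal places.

0.700

Ranks of variable 1: 2, 4, 5, 1, 3
Ranks of variable 2: 2, 3, 4, 1, 5
d = r₁ − r₂: 0, 1, 1, 0, -2
d²: 0, 1, 1, 0, 4; Σd² = 6
ρ = 1 − 6·6/(5·24) = 1 − 36/120 = 0.700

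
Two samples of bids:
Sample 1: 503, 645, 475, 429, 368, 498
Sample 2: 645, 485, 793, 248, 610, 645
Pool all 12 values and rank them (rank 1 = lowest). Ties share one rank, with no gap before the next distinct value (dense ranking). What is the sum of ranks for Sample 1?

Sorted (ascending): 248, 368, 429, 475, 485, 498, 503, 610, 645, 645, 645, 793
The 3 values of 645 share dense rank 9.
Remaining distinct values take the next consecutive integers.
Sample 1 values → pooled ranks: 503→7, 645→9, 475→4, 429→3, 368→2, 498→6
Rank sum = 7 + 9 + 4 + 3 + 2 + 6 = 31

31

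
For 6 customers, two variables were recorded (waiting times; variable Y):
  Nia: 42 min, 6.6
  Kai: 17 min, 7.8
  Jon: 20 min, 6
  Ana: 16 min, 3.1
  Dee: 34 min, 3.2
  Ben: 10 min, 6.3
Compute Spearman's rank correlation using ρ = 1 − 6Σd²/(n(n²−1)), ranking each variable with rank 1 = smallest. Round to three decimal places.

0.143

Ranks of variable 1: 6, 3, 4, 2, 5, 1
Ranks of variable 2: 5, 6, 3, 1, 2, 4
d = r₁ − r₂: 1, -3, 1, 1, 3, -3
d²: 1, 9, 1, 1, 9, 9; Σd² = 30
ρ = 1 − 6·30/(6·35) = 1 − 180/210 = 0.143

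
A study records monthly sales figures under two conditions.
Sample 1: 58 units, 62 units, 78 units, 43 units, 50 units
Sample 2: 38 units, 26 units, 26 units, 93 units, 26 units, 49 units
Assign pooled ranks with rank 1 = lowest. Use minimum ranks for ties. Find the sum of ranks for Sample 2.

Sorted (ascending): 26, 26, 26, 38, 43, 49, 50, 58, 62, 78, 93
The 3 values of 26 occupy positions 1–3 → each gets rank 1.
Sample 2 values → pooled ranks: 38→4, 26→1, 26→1, 93→11, 26→1, 49→6
Rank sum = 4 + 1 + 1 + 11 + 1 + 6 = 24

24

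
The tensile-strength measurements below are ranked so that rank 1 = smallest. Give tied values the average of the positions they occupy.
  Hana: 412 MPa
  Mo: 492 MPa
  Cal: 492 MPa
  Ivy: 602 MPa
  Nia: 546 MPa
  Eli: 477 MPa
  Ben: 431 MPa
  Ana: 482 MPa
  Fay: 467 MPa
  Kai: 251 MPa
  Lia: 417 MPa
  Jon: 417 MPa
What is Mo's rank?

Sorted (ascending): 251, 412, 417, 417, 431, 467, 477, 482, 492, 492, 546, 602
The 2 values of 417 occupy positions 3–4 → average rank (3+4)/2 = 3.5.
The 2 values of 492 occupy positions 9–10 → average rank (9+10)/2 = 9.5.
Mo has value 492 MPa → rank 9.5.

9.5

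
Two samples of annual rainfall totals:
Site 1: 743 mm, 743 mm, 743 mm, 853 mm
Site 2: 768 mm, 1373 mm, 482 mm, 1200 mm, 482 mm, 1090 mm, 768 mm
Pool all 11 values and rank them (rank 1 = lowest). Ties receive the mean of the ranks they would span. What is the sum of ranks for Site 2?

Sorted (ascending): 482, 482, 743, 743, 743, 768, 768, 853, 1090, 1200, 1373
The 2 values of 482 occupy positions 1–2 → average rank (1+2)/2 = 1.5.
The 3 values of 743 occupy positions 3–5 → average rank 4.
The 2 values of 768 occupy positions 6–7 → average rank (6+7)/2 = 6.5.
Site 2 values → pooled ranks: 768→6.5, 1373→11, 482→1.5, 1200→10, 482→1.5, 1090→9, 768→6.5
Rank sum = 6.5 + 11 + 1.5 + 10 + 1.5 + 9 + 6.5 = 46

46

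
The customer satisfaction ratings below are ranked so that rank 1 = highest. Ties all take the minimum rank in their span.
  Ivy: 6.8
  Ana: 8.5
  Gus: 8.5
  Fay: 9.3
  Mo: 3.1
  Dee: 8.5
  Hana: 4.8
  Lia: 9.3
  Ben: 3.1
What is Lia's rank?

Sorted (descending): 9.3, 9.3, 8.5, 8.5, 8.5, 6.8, 4.8, 3.1, 3.1
The 2 values of 9.3 occupy positions 1–2 → each gets rank 1.
The 3 values of 8.5 occupy positions 3–5 → each gets rank 3.
The 2 values of 3.1 occupy positions 8–9 → each gets rank 8.
Lia has value 9.3 → rank 1.

1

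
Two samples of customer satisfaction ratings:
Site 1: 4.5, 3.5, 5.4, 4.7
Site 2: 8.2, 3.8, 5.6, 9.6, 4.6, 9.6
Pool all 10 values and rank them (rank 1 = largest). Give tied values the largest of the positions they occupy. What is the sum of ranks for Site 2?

Sorted (descending): 9.6, 9.6, 8.2, 5.6, 5.4, 4.7, 4.6, 4.5, 3.8, 3.5
The 2 values of 9.6 occupy positions 1–2 → each gets rank 2.
Site 2 values → pooled ranks: 8.2→3, 3.8→9, 5.6→4, 9.6→2, 4.6→7, 9.6→2
Rank sum = 3 + 9 + 4 + 2 + 7 + 2 = 27

27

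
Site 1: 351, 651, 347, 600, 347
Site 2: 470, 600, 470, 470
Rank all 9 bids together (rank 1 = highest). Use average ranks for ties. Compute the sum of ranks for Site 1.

27.5

Sorted (descending): 651, 600, 600, 470, 470, 470, 351, 347, 347
The 2 values of 600 occupy positions 2–3 → average rank (2+3)/2 = 2.5.
The 3 values of 470 occupy positions 4–6 → average rank 5.
The 2 values of 347 occupy positions 8–9 → average rank (8+9)/2 = 8.5.
Site 1 values → pooled ranks: 351→7, 651→1, 347→8.5, 600→2.5, 347→8.5
Rank sum = 7 + 1 + 8.5 + 2.5 + 8.5 = 27.5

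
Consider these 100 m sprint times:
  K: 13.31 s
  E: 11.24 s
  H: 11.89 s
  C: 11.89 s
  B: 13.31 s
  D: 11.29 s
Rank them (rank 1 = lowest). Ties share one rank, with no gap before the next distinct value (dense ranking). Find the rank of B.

Sorted (ascending): 11.24, 11.29, 11.89, 11.89, 13.31, 13.31
The 2 values of 11.89 share dense rank 3.
The 2 values of 13.31 share dense rank 4.
Remaining distinct values take the next consecutive integers.
B has value 13.31 s → rank 4.

4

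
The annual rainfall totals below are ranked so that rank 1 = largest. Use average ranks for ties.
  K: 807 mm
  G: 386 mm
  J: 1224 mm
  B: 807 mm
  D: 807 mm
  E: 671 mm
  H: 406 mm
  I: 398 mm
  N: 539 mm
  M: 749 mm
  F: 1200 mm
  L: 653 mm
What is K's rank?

4

Sorted (descending): 1224, 1200, 807, 807, 807, 749, 671, 653, 539, 406, 398, 386
The 3 values of 807 occupy positions 3–5 → average rank 4.
K has value 807 mm → rank 4.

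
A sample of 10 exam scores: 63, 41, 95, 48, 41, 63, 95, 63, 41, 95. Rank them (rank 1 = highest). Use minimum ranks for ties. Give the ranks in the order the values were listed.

4, 8, 1, 7, 8, 4, 1, 4, 8, 1

Sorted (descending): 95, 95, 95, 63, 63, 63, 48, 41, 41, 41
The 3 values of 95 occupy positions 1–3 → each gets rank 1.
The 3 values of 63 occupy positions 4–6 → each gets rank 4.
The 3 values of 41 occupy positions 8–10 → each gets rank 8.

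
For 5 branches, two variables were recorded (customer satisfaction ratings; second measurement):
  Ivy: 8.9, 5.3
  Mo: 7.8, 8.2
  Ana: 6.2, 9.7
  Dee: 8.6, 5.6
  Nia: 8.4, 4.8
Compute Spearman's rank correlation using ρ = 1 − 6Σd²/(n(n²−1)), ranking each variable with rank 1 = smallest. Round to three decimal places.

Ranks of variable 1: 5, 2, 1, 4, 3
Ranks of variable 2: 2, 4, 5, 3, 1
d = r₁ − r₂: 3, -2, -4, 1, 2
d²: 9, 4, 16, 1, 4; Σd² = 34
ρ = 1 − 6·34/(5·24) = 1 − 204/120 = -0.700

-0.700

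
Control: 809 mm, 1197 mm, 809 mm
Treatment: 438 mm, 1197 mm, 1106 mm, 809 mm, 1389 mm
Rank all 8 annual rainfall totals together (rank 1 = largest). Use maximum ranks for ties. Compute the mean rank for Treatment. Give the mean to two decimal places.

Sorted (descending): 1389, 1197, 1197, 1106, 809, 809, 809, 438
The 2 values of 1197 occupy positions 2–3 → each gets rank 3.
The 3 values of 809 occupy positions 5–7 → each gets rank 7.
Treatment values → pooled ranks: 438→8, 1197→3, 1106→4, 809→7, 1389→1
Mean rank = (8 + 3 + 4 + 7 + 1) / 5 = 4.60

4.60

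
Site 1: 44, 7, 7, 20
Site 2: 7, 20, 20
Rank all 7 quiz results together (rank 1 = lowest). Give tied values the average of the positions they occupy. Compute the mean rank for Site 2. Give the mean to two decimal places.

4.00

Sorted (ascending): 7, 7, 7, 20, 20, 20, 44
The 3 values of 7 occupy positions 1–3 → average rank 2.
The 3 values of 20 occupy positions 4–6 → average rank 5.
Site 2 values → pooled ranks: 7→2, 20→5, 20→5
Mean rank = (2 + 5 + 5) / 3 = 4.00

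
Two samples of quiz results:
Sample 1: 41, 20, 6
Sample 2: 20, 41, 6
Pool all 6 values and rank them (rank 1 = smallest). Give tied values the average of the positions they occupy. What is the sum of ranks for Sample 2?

Sorted (ascending): 6, 6, 20, 20, 41, 41
The 2 values of 6 occupy positions 1–2 → average rank (1+2)/2 = 1.5.
The 2 values of 20 occupy positions 3–4 → average rank (3+4)/2 = 3.5.
The 2 values of 41 occupy positions 5–6 → average rank (5+6)/2 = 5.5.
Sample 2 values → pooled ranks: 20→3.5, 41→5.5, 6→1.5
Rank sum = 3.5 + 5.5 + 1.5 = 10.5

10.5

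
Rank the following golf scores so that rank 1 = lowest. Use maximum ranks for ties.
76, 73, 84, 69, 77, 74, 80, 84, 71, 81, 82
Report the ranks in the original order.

Sorted (ascending): 69, 71, 73, 74, 76, 77, 80, 81, 82, 84, 84
The 2 values of 84 occupy positions 10–11 → each gets rank 11.

5, 3, 11, 1, 6, 4, 7, 11, 2, 8, 9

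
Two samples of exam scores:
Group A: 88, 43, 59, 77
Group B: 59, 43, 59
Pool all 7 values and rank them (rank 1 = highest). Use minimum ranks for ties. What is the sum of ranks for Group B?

Sorted (descending): 88, 77, 59, 59, 59, 43, 43
The 3 values of 59 occupy positions 3–5 → each gets rank 3.
The 2 values of 43 occupy positions 6–7 → each gets rank 6.
Group B values → pooled ranks: 59→3, 43→6, 59→3
Rank sum = 3 + 6 + 3 = 12

12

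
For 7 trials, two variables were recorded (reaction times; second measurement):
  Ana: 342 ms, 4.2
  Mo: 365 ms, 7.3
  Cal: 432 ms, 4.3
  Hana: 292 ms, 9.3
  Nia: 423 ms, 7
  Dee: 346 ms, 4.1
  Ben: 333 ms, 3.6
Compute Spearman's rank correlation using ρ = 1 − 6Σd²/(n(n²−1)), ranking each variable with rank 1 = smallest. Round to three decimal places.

0.071

Ranks of variable 1: 3, 5, 7, 1, 6, 4, 2
Ranks of variable 2: 3, 6, 4, 7, 5, 2, 1
d = r₁ − r₂: 0, -1, 3, -6, 1, 2, 1
d²: 0, 1, 9, 36, 1, 4, 1; Σd² = 52
ρ = 1 − 6·52/(7·48) = 1 − 312/336 = 0.071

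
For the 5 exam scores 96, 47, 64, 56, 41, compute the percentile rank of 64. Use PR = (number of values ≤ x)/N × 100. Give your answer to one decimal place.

80.0

N = 5.
Strictly below 64: 3. Equal to 64: 1.
PR = 4/5 × 100 = 80.0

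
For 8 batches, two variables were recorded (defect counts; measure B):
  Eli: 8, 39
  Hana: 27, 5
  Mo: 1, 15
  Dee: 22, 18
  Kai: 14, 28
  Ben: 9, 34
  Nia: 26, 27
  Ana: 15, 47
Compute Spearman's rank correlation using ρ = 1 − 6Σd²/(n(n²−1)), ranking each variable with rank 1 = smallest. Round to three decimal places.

-0.333

Ranks of variable 1: 2, 8, 1, 6, 4, 3, 7, 5
Ranks of variable 2: 7, 1, 2, 3, 5, 6, 4, 8
d = r₁ − r₂: -5, 7, -1, 3, -1, -3, 3, -3
d²: 25, 49, 1, 9, 1, 9, 9, 9; Σd² = 112
ρ = 1 − 6·112/(8·63) = 1 − 672/504 = -0.333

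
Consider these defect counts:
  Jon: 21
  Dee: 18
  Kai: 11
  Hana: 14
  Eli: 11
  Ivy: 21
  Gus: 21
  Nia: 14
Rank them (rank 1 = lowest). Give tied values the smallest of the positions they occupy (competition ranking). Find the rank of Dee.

5

Sorted (ascending): 11, 11, 14, 14, 18, 21, 21, 21
The 2 values of 11 occupy positions 1–2 → each gets rank 1.
The 2 values of 14 occupy positions 3–4 → each gets rank 3.
The 3 values of 21 occupy positions 6–8 → each gets rank 6.
Dee has value 18 → rank 5.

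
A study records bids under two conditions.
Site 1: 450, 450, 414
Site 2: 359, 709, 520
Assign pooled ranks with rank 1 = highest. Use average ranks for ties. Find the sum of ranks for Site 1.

Sorted (descending): 709, 520, 450, 450, 414, 359
The 2 values of 450 occupy positions 3–4 → average rank (3+4)/2 = 3.5.
Site 1 values → pooled ranks: 450→3.5, 450→3.5, 414→5
Rank sum = 3.5 + 3.5 + 5 = 12

12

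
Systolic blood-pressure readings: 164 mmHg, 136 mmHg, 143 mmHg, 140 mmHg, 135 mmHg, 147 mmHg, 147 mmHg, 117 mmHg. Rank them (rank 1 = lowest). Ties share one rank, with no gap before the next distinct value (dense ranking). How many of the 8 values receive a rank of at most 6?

Sorted (ascending): 117, 135, 136, 140, 143, 147, 147, 164
The 2 values of 147 share dense rank 6.
Remaining distinct values take the next consecutive integers.
Ranks ≤ 6: {1, 2, 3, 4, 5, 6, 6} → 7 values.

7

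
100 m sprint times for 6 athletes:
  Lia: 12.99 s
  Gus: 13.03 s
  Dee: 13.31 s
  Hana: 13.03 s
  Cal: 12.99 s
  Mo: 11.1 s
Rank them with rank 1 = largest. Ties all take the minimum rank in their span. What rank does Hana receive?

2

Sorted (descending): 13.31, 13.03, 13.03, 12.99, 12.99, 11.1
The 2 values of 13.03 occupy positions 2–3 → each gets rank 2.
The 2 values of 12.99 occupy positions 4–5 → each gets rank 4.
Hana has value 13.03 s → rank 2.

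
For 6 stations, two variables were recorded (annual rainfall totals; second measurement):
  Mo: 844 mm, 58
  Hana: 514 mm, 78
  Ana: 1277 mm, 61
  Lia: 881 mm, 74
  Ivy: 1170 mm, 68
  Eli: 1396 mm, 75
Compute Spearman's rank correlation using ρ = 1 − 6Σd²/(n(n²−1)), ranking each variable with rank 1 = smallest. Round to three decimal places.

Ranks of variable 1: 2, 1, 5, 3, 4, 6
Ranks of variable 2: 1, 6, 2, 4, 3, 5
d = r₁ − r₂: 1, -5, 3, -1, 1, 1
d²: 1, 25, 9, 1, 1, 1; Σd² = 38
ρ = 1 − 6·38/(6·35) = 1 − 228/210 = -0.086

-0.086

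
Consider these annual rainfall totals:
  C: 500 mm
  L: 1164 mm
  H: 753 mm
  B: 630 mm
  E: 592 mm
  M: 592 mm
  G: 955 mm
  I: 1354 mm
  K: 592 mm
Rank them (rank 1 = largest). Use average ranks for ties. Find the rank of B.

5

Sorted (descending): 1354, 1164, 955, 753, 630, 592, 592, 592, 500
The 3 values of 592 occupy positions 6–8 → average rank 7.
B has value 630 mm → rank 5.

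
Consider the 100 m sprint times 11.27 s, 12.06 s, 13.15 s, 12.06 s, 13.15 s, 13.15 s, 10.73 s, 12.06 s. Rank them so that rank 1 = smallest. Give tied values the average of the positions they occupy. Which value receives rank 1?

Sorted (ascending): 10.73, 11.27, 12.06, 12.06, 12.06, 13.15, 13.15, 13.15
The 3 values of 12.06 occupy positions 3–5 → average rank 4.
The 3 values of 13.15 occupy positions 6–8 → average rank 7.
Rank 1 → value 10.73.

10.73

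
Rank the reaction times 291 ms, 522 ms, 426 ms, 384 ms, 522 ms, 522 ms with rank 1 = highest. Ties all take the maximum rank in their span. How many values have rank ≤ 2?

Sorted (descending): 522, 522, 522, 426, 384, 291
The 3 values of 522 occupy positions 1–3 → each gets rank 3.
Ranks ≤ 2: {} → 0 values.

0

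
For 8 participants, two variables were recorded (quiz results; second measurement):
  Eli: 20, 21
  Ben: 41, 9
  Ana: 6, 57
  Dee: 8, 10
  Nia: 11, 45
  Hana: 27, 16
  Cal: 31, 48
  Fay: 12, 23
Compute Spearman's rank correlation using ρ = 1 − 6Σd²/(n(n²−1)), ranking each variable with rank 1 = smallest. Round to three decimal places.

-0.405

Ranks of variable 1: 5, 8, 1, 2, 3, 6, 7, 4
Ranks of variable 2: 4, 1, 8, 2, 6, 3, 7, 5
d = r₁ − r₂: 1, 7, -7, 0, -3, 3, 0, -1
d²: 1, 49, 49, 0, 9, 9, 0, 1; Σd² = 118
ρ = 1 − 6·118/(8·63) = 1 − 708/504 = -0.405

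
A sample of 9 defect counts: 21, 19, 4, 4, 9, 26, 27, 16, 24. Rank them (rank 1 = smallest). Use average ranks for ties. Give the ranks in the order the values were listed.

6, 5, 1.5, 1.5, 3, 8, 9, 4, 7

Sorted (ascending): 4, 4, 9, 16, 19, 21, 24, 26, 27
The 2 values of 4 occupy positions 1–2 → average rank (1+2)/2 = 1.5.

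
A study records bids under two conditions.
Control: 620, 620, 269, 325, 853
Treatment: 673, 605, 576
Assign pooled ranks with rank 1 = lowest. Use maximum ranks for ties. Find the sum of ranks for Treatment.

14

Sorted (ascending): 269, 325, 576, 605, 620, 620, 673, 853
The 2 values of 620 occupy positions 5–6 → each gets rank 6.
Treatment values → pooled ranks: 673→7, 605→4, 576→3
Rank sum = 7 + 4 + 3 = 14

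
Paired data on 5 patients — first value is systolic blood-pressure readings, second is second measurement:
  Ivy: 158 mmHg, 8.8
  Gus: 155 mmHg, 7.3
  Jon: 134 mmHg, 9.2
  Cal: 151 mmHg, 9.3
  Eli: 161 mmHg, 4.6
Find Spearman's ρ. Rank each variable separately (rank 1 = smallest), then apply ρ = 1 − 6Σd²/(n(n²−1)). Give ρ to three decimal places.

-0.800

Ranks of variable 1: 4, 3, 1, 2, 5
Ranks of variable 2: 3, 2, 4, 5, 1
d = r₁ − r₂: 1, 1, -3, -3, 4
d²: 1, 1, 9, 9, 16; Σd² = 36
ρ = 1 − 6·36/(5·24) = 1 − 216/120 = -0.800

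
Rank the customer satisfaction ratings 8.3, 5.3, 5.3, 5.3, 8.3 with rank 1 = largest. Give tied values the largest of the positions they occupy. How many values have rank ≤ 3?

Sorted (descending): 8.3, 8.3, 5.3, 5.3, 5.3
The 2 values of 8.3 occupy positions 1–2 → each gets rank 2.
The 3 values of 5.3 occupy positions 3–5 → each gets rank 5.
Ranks ≤ 3: {2, 2} → 2 values.

2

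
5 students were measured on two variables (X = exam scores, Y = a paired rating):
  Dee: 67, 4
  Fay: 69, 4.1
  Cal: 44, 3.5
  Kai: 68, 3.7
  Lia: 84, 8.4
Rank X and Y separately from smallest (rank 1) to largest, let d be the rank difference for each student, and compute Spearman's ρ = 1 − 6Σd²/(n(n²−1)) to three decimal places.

0.900

Ranks of variable 1: 2, 4, 1, 3, 5
Ranks of variable 2: 3, 4, 1, 2, 5
d = r₁ − r₂: -1, 0, 0, 1, 0
d²: 1, 0, 0, 1, 0; Σd² = 2
ρ = 1 − 6·2/(5·24) = 1 − 12/120 = 0.900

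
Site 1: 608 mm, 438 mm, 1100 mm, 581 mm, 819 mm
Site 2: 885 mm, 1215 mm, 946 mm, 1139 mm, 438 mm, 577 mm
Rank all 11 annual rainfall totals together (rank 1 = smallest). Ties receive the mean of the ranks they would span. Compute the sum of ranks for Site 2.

40.5

Sorted (ascending): 438, 438, 577, 581, 608, 819, 885, 946, 1100, 1139, 1215
The 2 values of 438 occupy positions 1–2 → average rank (1+2)/2 = 1.5.
Site 2 values → pooled ranks: 885→7, 1215→11, 946→8, 1139→10, 438→1.5, 577→3
Rank sum = 7 + 11 + 8 + 10 + 1.5 + 3 = 40.5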